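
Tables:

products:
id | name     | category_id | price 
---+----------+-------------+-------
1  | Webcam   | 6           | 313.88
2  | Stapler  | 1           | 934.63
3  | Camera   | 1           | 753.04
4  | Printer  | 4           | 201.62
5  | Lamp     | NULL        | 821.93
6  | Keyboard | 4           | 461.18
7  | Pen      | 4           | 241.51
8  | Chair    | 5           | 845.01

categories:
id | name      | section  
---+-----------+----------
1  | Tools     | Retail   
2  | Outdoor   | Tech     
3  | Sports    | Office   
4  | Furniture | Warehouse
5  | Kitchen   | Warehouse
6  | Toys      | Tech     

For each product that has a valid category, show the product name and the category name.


INNER JOIN keeps only products rows whose category_id matches an id in categories. Walk through each product:
  - product 1 (Webcam): category_id=6 -> matches Toys
  - product 2 (Stapler): category_id=1 -> matches Tools
  - product 3 (Camera): category_id=1 -> matches Tools
  - product 4 (Printer): category_id=4 -> matches Furniture
  - product 5 (Lamp): category_id=NULL, no match -> dropped
  - product 6 (Keyboard): category_id=4 -> matches Furniture
  - product 7 (Pen): category_id=4 -> matches Furniture
  - product 8 (Chair): category_id=5 -> matches Kitchen
So 1 of 8 rows is dropped.

SQL:
SELECT a.name, b.name AS category
FROM products a
INNER JOIN categories b ON a.category_id = b.id

Result:
name     | category 
---------+----------
Webcam   | Toys     
Stapler  | Tools    
Camera   | Tools    
Printer  | Furniture
Keyboard | Furniture
Pen      | Furniture
Chair    | Kitchen  


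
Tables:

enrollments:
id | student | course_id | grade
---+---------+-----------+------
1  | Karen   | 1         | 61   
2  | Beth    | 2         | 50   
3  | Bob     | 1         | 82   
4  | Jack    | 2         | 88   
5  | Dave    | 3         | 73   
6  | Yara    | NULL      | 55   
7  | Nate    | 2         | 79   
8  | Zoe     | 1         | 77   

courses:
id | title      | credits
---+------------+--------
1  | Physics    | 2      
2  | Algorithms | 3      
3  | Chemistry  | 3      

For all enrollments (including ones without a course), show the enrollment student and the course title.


LEFT JOIN keeps every row from enrollments (the left table); where course_id has no match in courses, the course columns become NULL. Walk through each enrollment:
  - enrollment 1 (Karen): course_id=1 -> matches Physics
  - enrollment 2 (Beth): course_id=2 -> matches Algorithms
  - enrollment 3 (Bob): course_id=1 -> matches Physics
  - enrollment 4 (Jack): course_id=2 -> matches Algorithms
  - enrollment 5 (Dave): course_id=3 -> matches Chemistry
  - enrollment 6 (Yara): course_id=NULL, no match -> kept with NULL
  - enrollment 7 (Nate): course_id=2 -> matches Algorithms
  - enrollment 8 (Zoe): course_id=1 -> matches Physics
All 8 rows appear; 1 has NULL course.

SQL:
SELECT a.student, b.title AS course
FROM enrollments a
LEFT JOIN courses b ON a.course_id = b.id

Result:
student | course    
--------+-----------
Karen   | Physics   
Beth    | Algorithms
Bob     | Physics   
Jack    | Algorithms
Dave    | Chemistry 
Yara    | NULL      
Nate    | Algorithms
Zoe     | Physics   


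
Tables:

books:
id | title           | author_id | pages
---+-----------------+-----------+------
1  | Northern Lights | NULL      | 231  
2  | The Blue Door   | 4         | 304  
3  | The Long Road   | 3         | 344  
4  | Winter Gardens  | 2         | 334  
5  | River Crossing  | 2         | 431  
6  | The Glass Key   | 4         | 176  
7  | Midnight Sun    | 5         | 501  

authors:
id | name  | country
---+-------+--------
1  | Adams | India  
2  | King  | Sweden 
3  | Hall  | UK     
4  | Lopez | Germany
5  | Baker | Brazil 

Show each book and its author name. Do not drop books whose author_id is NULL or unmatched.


LEFT JOIN keeps every row from books (the left table); where author_id has no match in authors, the author columns become NULL. Walk through each book:
  - book 1 (Northern Lights): author_id=NULL, no match -> kept with NULL
  - book 2 (The Blue Door): author_id=4 -> matches Lopez
  - book 3 (The Long Road): author_id=3 -> matches Hall
  - book 4 (Winter Gardens): author_id=2 -> matches King
  - book 5 (River Crossing): author_id=2 -> matches King
  - book 6 (The Glass Key): author_id=4 -> matches Lopez
  - book 7 (Midnight Sun): author_id=5 -> matches Baker
All 7 rows appear; 1 has NULL author.

SQL:
SELECT a.title, b.name AS author
FROM books a
LEFT JOIN authors b ON a.author_id = b.id

Result:
title           | author
----------------+-------
Northern Lights | NULL  
The Blue Door   | Lopez 
The Long Road   | Hall  
Winter Gardens  | King  
River Crossing  | King  
The Glass Key   | Lopez 
Midnight Sun    | Baker 


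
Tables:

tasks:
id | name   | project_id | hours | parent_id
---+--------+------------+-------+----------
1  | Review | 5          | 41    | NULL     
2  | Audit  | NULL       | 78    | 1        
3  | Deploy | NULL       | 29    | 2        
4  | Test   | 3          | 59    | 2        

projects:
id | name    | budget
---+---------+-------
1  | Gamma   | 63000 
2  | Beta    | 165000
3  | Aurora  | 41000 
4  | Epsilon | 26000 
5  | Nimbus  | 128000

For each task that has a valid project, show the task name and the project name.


INNER JOIN keeps only tasks rows whose project_id matches an id in projects. Walk through each task:
  - task 1 (Review): project_id=5 -> matches Nimbus
  - task 2 (Audit): project_id=NULL, no match -> dropped
  - task 3 (Deploy): project_id=NULL, no match -> dropped
  - task 4 (Test): project_id=3 -> matches Aurora
So 2 of 4 rows are dropped.

SQL:
SELECT a.name, b.name AS project
FROM tasks a
INNER JOIN projects b ON a.project_id = b.id

Result:
name   | project
-------+--------
Review | Nimbus 
Test   | Aurora 


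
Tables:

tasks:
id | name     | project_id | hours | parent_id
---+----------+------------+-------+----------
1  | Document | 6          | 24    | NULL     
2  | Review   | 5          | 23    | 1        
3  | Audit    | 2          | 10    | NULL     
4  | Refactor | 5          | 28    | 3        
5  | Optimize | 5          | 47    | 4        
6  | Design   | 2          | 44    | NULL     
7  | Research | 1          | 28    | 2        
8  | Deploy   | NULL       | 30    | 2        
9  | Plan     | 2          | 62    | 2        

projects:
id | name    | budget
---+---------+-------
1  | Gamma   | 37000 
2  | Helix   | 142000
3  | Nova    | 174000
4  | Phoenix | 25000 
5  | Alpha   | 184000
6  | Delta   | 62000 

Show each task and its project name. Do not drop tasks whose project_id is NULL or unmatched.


LEFT JOIN keeps every row from tasks (the left table); where project_id has no match in projects, the project columns become NULL. Walk through each task:
  - task 1 (Document): project_id=6 -> matches Delta
  - task 2 (Review): project_id=5 -> matches Alpha
  - task 3 (Audit): project_id=2 -> matches Helix
  - task 4 (Refactor): project_id=5 -> matches Alpha
  - task 5 (Optimize): project_id=5 -> matches Alpha
  - task 6 (Design): project_id=2 -> matches Helix
  - task 7 (Research): project_id=1 -> matches Gamma
  - task 8 (Deploy): project_id=NULL, no match -> kept with NULL
  - task 9 (Plan): project_id=2 -> matches Helix
All 9 rows appear; 1 has NULL project.

SQL:
SELECT a.name, b.name AS project
FROM tasks a
LEFT JOIN projects b ON a.project_id = b.id

Result:
name     | project
---------+--------
Document | Delta  
Review   | Alpha  
Audit    | Helix  
Refactor | Alpha  
Optimize | Alpha  
Design   | Helix  
Research | Gamma  
Deploy   | NULL   
Plan     | Helix  


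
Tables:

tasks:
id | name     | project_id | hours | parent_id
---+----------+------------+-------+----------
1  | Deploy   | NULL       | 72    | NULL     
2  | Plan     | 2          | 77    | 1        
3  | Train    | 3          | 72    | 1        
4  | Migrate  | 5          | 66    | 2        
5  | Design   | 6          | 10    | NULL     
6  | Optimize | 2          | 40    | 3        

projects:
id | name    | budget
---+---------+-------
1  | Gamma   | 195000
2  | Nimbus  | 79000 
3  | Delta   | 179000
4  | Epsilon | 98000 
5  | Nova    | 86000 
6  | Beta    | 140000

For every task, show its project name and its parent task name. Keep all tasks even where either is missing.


Two LEFT JOINs from the same base table tasks: one to projects via project_id, one to tasks itself via parent_id. Both are LEFT so every task is preserved.
Match against projects:
  - task 1 (Deploy): project_id=NULL, no match -> kept with NULL
  - task 2 (Plan): project_id=2 -> matches Nimbus
  - task 3 (Train): project_id=3 -> matches Delta
  - task 4 (Migrate): project_id=5 -> matches Nova
  - task 5 (Design): project_id=6 -> matches Beta
  - task 6 (Optimize): project_id=2 -> matches Nimbus
Match against tasks (self):
  - task 1 (Deploy): parent_id=NULL -> NULL
  - task 2 (Plan): parent_id=1 -> Deploy
  - task 3 (Train): parent_id=1 -> Deploy
  - task 4 (Migrate): parent_id=2 -> Plan
  - task 5 (Design): parent_id=NULL -> NULL
  - task 6 (Optimize): parent_id=3 -> Train

SQL:
SELECT a.name, b.name AS project, c.name AS parent
FROM tasks a
LEFT JOIN projects b ON a.project_id = b.id
LEFT JOIN tasks c ON a.parent_id = c.id

Result:
name     | project | parent
---------+---------+-------
Deploy   | NULL    | NULL  
Plan     | Nimbus  | Deploy
Train    | Delta   | Deploy
Migrate  | Nova    | Plan  
Design   | Beta    | NULL  
Optimize | Nimbus  | Train 


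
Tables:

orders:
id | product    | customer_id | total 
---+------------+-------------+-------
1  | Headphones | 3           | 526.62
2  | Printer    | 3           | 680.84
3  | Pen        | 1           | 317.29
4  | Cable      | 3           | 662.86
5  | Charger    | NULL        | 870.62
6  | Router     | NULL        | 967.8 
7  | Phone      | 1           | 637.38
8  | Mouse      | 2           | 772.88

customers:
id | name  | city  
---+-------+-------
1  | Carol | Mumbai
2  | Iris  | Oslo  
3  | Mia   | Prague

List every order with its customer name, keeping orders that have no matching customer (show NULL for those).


LEFT JOIN keeps every row from orders (the left table); where customer_id has no match in customers, the customer columns become NULL. Walk through each order:
  - order 1 (Headphones): customer_id=3 -> matches Mia
  - order 2 (Printer): customer_id=3 -> matches Mia
  - order 3 (Pen): customer_id=1 -> matches Carol
  - order 4 (Cable): customer_id=3 -> matches Mia
  - order 5 (Charger): customer_id=NULL, no match -> kept with NULL
  - order 6 (Router): customer_id=NULL, no match -> kept with NULL
  - order 7 (Phone): customer_id=1 -> matches Carol
  - order 8 (Mouse): customer_id=2 -> matches Iris
All 8 rows appear; 2 have NULL customer.

SQL:
SELECT a.product, b.name AS customer
FROM orders a
LEFT JOIN customers b ON a.customer_id = b.id

Result:
product    | customer
-----------+---------
Headphones | Mia     
Printer    | Mia     
Pen        | Carol   
Cable      | Mia     
Charger    | NULL    
Router     | NULL    
Phone      | Carol   
Mouse      | Iris    


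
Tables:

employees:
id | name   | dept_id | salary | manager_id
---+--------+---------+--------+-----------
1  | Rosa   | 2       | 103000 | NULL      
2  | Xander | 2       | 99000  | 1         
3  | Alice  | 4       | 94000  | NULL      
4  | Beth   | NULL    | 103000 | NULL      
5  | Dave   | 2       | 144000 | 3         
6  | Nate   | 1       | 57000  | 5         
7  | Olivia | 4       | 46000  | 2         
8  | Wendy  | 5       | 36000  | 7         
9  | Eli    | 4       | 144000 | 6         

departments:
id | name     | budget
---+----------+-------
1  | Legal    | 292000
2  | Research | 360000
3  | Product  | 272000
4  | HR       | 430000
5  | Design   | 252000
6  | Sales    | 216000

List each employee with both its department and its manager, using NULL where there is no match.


Two LEFT JOINs from the same base table employees: one to departments via dept_id, one to employees itself via manager_id. Both are LEFT so every employee is preserved.
Match against departments:
  - employee 1 (Rosa): dept_id=2 -> matches Research
  - employee 2 (Xander): dept_id=2 -> matches Research
  - employee 3 (Alice): dept_id=4 -> matches HR
  - employee 4 (Beth): dept_id=NULL, no match -> kept with NULL
  - employee 5 (Dave): dept_id=2 -> matches Research
  - employee 6 (Nate): dept_id=1 -> matches Legal
  - employee 7 (Olivia): dept_id=4 -> matches HR
  - employee 8 (Wendy): dept_id=5 -> matches Design
  - employee 9 (Eli): dept_id=4 -> matches HR
Match against employees (self):
  - employee 1 (Rosa): manager_id=NULL -> NULL
  - employee 2 (Xander): manager_id=1 -> Rosa
  - employee 3 (Alice): manager_id=NULL -> NULL
  - employee 4 (Beth): manager_id=NULL -> NULL
  - employee 5 (Dave): manager_id=3 -> Alice
  - employee 6 (Nate): manager_id=5 -> Dave
  - employee 7 (Olivia): manager_id=2 -> Xander
  - employee 8 (Wendy): manager_id=7 -> Olivia
  - employee 9 (Eli): manager_id=6 -> Nate

SQL:
SELECT a.name, b.name AS department, c.name AS manager
FROM employees a
LEFT JOIN departments b ON a.dept_id = b.id
LEFT JOIN employees c ON a.manager_id = c.id

Result:
name   | department | manager
-------+------------+--------
Rosa   | Research   | NULL   
Xander | Research   | Rosa   
Alice  | HR         | NULL   
Beth   | NULL       | NULL   
Dave   | Research   | Alice  
Nate   | Legal      | Dave   
Olivia | HR         | Xander 
Wendy  | Design     | Olivia 
Eli    | HR         | Nate   


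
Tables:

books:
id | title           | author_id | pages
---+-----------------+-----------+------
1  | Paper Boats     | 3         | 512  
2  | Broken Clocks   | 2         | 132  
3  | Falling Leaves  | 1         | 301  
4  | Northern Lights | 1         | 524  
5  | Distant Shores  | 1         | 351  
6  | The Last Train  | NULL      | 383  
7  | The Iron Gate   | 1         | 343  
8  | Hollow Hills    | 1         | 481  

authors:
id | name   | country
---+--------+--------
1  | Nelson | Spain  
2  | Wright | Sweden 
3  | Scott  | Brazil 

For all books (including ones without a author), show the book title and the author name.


LEFT JOIN keeps every row from books (the left table); where author_id has no match in authors, the author columns become NULL. Walk through each book:
  - book 1 (Paper Boats): author_id=3 -> matches Scott
  - book 2 (Broken Clocks): author_id=2 -> matches Wright
  - book 3 (Falling Leaves): author_id=1 -> matches Nelson
  - book 4 (Northern Lights): author_id=1 -> matches Nelson
  - book 5 (Distant Shores): author_id=1 -> matches Nelson
  - book 6 (The Last Train): author_id=NULL, no match -> kept with NULL
  - book 7 (The Iron Gate): author_id=1 -> matches Nelson
  - book 8 (Hollow Hills): author_id=1 -> matches Nelson
All 8 rows appear; 1 has NULL author.

SQL:
SELECT a.title, b.name AS author
FROM books a
LEFT JOIN authors b ON a.author_id = b.id

Result:
title           | author
----------------+-------
Paper Boats     | Scott 
Broken Clocks   | Wright
Falling Leaves  | Nelson
Northern Lights | Nelson
Distant Shores  | Nelson
The Last Train  | NULL  
The Iron Gate   | Nelson
Hollow Hills    | Nelson


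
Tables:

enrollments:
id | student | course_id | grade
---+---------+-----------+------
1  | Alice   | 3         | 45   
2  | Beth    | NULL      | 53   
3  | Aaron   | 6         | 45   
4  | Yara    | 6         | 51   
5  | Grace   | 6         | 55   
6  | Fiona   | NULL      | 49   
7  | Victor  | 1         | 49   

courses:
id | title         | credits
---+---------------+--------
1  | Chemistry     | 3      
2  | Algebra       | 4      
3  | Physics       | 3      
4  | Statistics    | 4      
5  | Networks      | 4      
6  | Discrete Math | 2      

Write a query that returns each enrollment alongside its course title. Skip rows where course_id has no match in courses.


INNER JOIN keeps only enrollments rows whose course_id matches an id in courses. Walk through each enrollment:
  - enrollment 1 (Alice): course_id=3 -> matches Physics
  - enrollment 2 (Beth): course_id=NULL, no match -> dropped
  - enrollment 3 (Aaron): course_id=6 -> matches Discrete Math
  - enrollment 4 (Yara): course_id=6 -> matches Discrete Math
  - enrollment 5 (Grace): course_id=6 -> matches Discrete Math
  - enrollment 6 (Fiona): course_id=NULL, no match -> dropped
  - enrollment 7 (Victor): course_id=1 -> matches Chemistry
So 2 of 7 rows are dropped.

SQL:
SELECT a.student, b.title AS course
FROM enrollments a
INNER JOIN courses b ON a.course_id = b.id

Result:
student | course       
--------+--------------
Alice   | Physics      
Aaron   | Discrete Math
Yara    | Discrete Math
Grace   | Discrete Math
Victor  | Chemistry    


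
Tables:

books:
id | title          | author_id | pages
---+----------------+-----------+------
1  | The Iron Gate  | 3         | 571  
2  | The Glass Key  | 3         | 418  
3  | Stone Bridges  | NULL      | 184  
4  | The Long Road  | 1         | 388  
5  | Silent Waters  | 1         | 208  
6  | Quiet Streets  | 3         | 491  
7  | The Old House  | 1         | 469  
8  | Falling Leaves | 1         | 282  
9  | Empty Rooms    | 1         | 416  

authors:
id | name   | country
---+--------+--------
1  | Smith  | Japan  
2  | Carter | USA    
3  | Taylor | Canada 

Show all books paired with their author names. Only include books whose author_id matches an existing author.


INNER JOIN keeps only books rows whose author_id matches an id in authors. Walk through each book:
  - book 1 (The Iron Gate): author_id=3 -> matches Taylor
  - book 2 (The Glass Key): author_id=3 -> matches Taylor
  - book 3 (Stone Bridges): author_id=NULL, no match -> dropped
  - book 4 (The Long Road): author_id=1 -> matches Smith
  - book 5 (Silent Waters): author_id=1 -> matches Smith
  - book 6 (Quiet Streets): author_id=3 -> matches Taylor
  - book 7 (The Old House): author_id=1 -> matches Smith
  - book 8 (Falling Leaves): author_id=1 -> matches Smith
  - book 9 (Empty Rooms): author_id=1 -> matches Smith
So 1 of 9 rows is dropped.

SQL:
SELECT a.title, b.name AS author
FROM books a
INNER JOIN authors b ON a.author_id = b.id

Result:
title          | author
---------------+-------
The Iron Gate  | Taylor
The Glass Key  | Taylor
The Long Road  | Smith 
Silent Waters  | Smith 
Quiet Streets  | Taylor
The Old House  | Smith 
Falling Leaves | Smith 
Empty Rooms    | Smith 


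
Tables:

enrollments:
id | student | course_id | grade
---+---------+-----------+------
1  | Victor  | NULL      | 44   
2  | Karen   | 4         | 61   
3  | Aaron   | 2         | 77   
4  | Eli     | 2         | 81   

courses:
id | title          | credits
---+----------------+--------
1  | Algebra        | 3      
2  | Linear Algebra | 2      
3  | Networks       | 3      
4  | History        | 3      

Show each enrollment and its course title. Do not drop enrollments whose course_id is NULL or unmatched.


LEFT JOIN keeps every row from enrollments (the left table); where course_id has no match in courses, the course columns become NULL. Walk through each enrollment:
  - enrollment 1 (Victor): course_id=NULL, no match -> kept with NULL
  - enrollment 2 (Karen): course_id=4 -> matches History
  - enrollment 3 (Aaron): course_id=2 -> matches Linear Algebra
  - enrollment 4 (Eli): course_id=2 -> matches Linear Algebra
All 4 rows appear; 1 has NULL course.

SQL:
SELECT a.student, b.title AS course
FROM enrollments a
LEFT JOIN courses b ON a.course_id = b.id

Result:
student | course        
--------+---------------
Victor  | NULL          
Karen   | History       
Aaron   | Linear Algebra
Eli     | Linear Algebra


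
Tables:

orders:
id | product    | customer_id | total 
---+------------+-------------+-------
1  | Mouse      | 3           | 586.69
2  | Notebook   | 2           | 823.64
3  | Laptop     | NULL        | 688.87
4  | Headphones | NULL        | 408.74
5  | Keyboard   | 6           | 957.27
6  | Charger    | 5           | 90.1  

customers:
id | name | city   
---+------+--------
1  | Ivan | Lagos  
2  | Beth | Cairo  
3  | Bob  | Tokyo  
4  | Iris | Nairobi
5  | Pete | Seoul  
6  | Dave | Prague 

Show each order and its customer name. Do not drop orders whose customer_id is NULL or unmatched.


LEFT JOIN keeps every row from orders (the left table); where customer_id has no match in customers, the customer columns become NULL. Walk through each order:
  - order 1 (Mouse): customer_id=3 -> matches Bob
  - order 2 (Notebook): customer_id=2 -> matches Beth
  - order 3 (Laptop): customer_id=NULL, no match -> kept with NULL
  - order 4 (Headphones): customer_id=NULL, no match -> kept with NULL
  - order 5 (Keyboard): customer_id=6 -> matches Dave
  - order 6 (Charger): customer_id=5 -> matches Pete
All 6 rows appear; 2 have NULL customer.

SQL:
SELECT a.product, b.name AS customer
FROM orders a
LEFT JOIN customers b ON a.customer_id = b.id

Result:
product    | customer
-----------+---------
Mouse      | Bob     
Notebook   | Beth    
Laptop     | NULL    
Headphones | NULL    
Keyboard   | Dave    
Charger    | Pete    


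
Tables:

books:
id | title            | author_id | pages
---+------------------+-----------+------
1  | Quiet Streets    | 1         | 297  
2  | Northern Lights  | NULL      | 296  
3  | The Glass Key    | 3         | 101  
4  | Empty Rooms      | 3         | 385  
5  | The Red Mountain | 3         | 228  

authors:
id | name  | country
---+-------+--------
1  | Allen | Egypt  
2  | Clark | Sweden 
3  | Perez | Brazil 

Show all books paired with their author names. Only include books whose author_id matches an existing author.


INNER JOIN keeps only books rows whose author_id matches an id in authors. Walk through each book:
  - book 1 (Quiet Streets): author_id=1 -> matches Allen
  - book 2 (Northern Lights): author_id=NULL, no match -> dropped
  - book 3 (The Glass Key): author_id=3 -> matches Perez
  - book 4 (Empty Rooms): author_id=3 -> matches Perez
  - book 5 (The Red Mountain): author_id=3 -> matches Perez
So 1 of 5 rows is dropped.

SQL:
SELECT a.title, b.name AS author
FROM books a
INNER JOIN authors b ON a.author_id = b.id

Result:
title            | author
-----------------+-------
Quiet Streets    | Allen 
The Glass Key    | Perez 
Empty Rooms      | Perez 
The Red Mountain | Perez 


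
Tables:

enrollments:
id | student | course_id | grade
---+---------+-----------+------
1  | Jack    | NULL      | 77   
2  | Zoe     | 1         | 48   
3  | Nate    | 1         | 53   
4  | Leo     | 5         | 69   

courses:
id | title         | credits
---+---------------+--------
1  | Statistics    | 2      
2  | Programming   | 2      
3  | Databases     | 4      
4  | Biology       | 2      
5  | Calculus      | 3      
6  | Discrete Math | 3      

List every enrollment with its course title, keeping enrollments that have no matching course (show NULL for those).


LEFT JOIN keeps every row from enrollments (the left table); where course_id has no match in courses, the course columns become NULL. Walk through each enrollment:
  - enrollment 1 (Jack): course_id=NULL, no match -> kept with NULL
  - enrollment 2 (Zoe): course_id=1 -> matches Statistics
  - enrollment 3 (Nate): course_id=1 -> matches Statistics
  - enrollment 4 (Leo): course_id=5 -> matches Calculus
All 4 rows appear; 1 has NULL course.

SQL:
SELECT a.student, b.title AS course
FROM enrollments a
LEFT JOIN courses b ON a.course_id = b.id

Result:
student | course    
--------+-----------
Jack    | NULL      
Zoe     | Statistics
Nate    | Statistics
Leo     | Calculus  


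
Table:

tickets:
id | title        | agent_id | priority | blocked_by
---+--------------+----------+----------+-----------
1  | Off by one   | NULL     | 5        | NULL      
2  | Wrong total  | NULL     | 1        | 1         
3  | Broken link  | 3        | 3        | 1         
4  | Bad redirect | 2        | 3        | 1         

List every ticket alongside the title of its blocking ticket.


This is a self-join: tickets is joined to a second copy of itself, matching each row's blocked_by to another row's id. Use LEFT JOIN so rows with blocked_by=NULL are kept.
  - ticket 1 (Off by one): blocked_by=NULL -> NULL
  - ticket 2 (Wrong total): blocked_by=1 -> Off by one
  - ticket 3 (Broken link): blocked_by=1 -> Off by one
  - ticket 4 (Bad redirect): blocked_by=1 -> Off by one

SQL:
SELECT a.title AS item, b.title AS blocked_by
FROM tickets a
LEFT JOIN tickets b ON a.blocked_by = b.id

Result:
item         | blocked_by
-------------+-----------
Off by one   | NULL      
Wrong total  | Off by one
Broken link  | Off by one
Bad redirect | Off by one


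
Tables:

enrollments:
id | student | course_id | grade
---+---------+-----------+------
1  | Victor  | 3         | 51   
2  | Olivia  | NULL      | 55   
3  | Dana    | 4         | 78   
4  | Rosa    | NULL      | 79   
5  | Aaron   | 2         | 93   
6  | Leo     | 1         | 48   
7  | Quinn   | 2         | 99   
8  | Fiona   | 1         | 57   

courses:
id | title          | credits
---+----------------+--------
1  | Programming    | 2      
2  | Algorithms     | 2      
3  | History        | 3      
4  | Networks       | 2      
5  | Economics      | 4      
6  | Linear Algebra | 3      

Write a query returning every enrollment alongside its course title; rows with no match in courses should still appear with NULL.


LEFT JOIN keeps every row from enrollments (the left table); where course_id has no match in courses, the course columns become NULL. Walk through each enrollment:
  - enrollment 1 (Victor): course_id=3 -> matches History
  - enrollment 2 (Olivia): course_id=NULL, no match -> kept with NULL
  - enrollment 3 (Dana): course_id=4 -> matches Networks
  - enrollment 4 (Rosa): course_id=NULL, no match -> kept with NULL
  - enrollment 5 (Aaron): course_id=2 -> matches Algorithms
  - enrollment 6 (Leo): course_id=1 -> matches Programming
  - enrollment 7 (Quinn): course_id=2 -> matches Algorithms
  - enrollment 8 (Fiona): course_id=1 -> matches Programming
All 8 rows appear; 2 have NULL course.

SQL:
SELECT a.student, b.title AS course
FROM enrollments a
LEFT JOIN courses b ON a.course_id = b.id

Result:
student | course     
--------+------------
Victor  | History    
Olivia  | NULL       
Dana    | Networks   
Rosa    | NULL       
Aaron   | Algorithms 
Leo     | Programming
Quinn   | Algorithms 
Fiona   | Programming


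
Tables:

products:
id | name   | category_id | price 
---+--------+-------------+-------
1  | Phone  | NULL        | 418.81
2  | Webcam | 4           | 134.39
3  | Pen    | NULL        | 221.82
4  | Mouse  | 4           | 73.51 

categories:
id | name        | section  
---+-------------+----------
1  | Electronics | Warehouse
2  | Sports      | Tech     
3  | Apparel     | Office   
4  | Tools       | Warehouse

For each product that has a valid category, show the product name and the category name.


INNER JOIN keeps only products rows whose category_id matches an id in categories. Walk through each product:
  - product 1 (Phone): category_id=NULL, no match -> dropped
  - product 2 (Webcam): category_id=4 -> matches Tools
  - product 3 (Pen): category_id=NULL, no match -> dropped
  - product 4 (Mouse): category_id=4 -> matches Tools
So 2 of 4 rows are dropped.

SQL:
SELECT a.name, b.name AS category
FROM products a
INNER JOIN categories b ON a.category_id = b.id

Result:
name   | category
-------+---------
Webcam | Tools   
Mouse  | Tools   


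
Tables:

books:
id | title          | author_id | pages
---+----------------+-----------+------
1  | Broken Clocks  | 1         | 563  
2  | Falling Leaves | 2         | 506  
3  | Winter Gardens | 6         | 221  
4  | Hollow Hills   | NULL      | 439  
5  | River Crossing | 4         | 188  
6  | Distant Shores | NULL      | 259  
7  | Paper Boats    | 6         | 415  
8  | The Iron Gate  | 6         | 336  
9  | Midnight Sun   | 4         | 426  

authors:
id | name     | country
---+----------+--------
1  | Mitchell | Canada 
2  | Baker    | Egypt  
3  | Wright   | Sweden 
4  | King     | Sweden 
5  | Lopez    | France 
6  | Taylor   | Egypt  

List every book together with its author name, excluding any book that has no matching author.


INNER JOIN keeps only books rows whose author_id matches an id in authors. Walk through each book:
  - book 1 (Broken Clocks): author_id=1 -> matches Mitchell
  - book 2 (Falling Leaves): author_id=2 -> matches Baker
  - book 3 (Winter Gardens): author_id=6 -> matches Taylor
  - book 4 (Hollow Hills): author_id=NULL, no match -> dropped
  - book 5 (River Crossing): author_id=4 -> matches King
  - book 6 (Distant Shores): author_id=NULL, no match -> dropped
  - book 7 (Paper Boats): author_id=6 -> matches Taylor
  - book 8 (The Iron Gate): author_id=6 -> matches Taylor
  - book 9 (Midnight Sun): author_id=4 -> matches King
So 2 of 9 rows are dropped.

SQL:
SELECT a.title, b.name AS author
FROM books a
INNER JOIN authors b ON a.author_id = b.id

Result:
title          | author  
---------------+---------
Broken Clocks  | Mitchell
Falling Leaves | Baker   
Winter Gardens | Taylor  
River Crossing | King    
Paper Boats    | Taylor  
The Iron Gate  | Taylor  
Midnight Sun   | King    


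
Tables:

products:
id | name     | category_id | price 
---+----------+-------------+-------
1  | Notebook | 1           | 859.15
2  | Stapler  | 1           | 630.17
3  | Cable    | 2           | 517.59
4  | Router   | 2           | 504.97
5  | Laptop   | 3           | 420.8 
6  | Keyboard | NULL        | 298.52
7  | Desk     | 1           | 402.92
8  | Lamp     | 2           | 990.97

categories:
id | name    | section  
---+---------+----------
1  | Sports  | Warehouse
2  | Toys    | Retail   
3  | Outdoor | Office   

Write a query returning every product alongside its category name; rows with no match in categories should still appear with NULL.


LEFT JOIN keeps every row from products (the left table); where category_id has no match in categories, the category columns become NULL. Walk through each product:
  - product 1 (Notebook): category_id=1 -> matches Sports
  - product 2 (Stapler): category_id=1 -> matches Sports
  - product 3 (Cable): category_id=2 -> matches Toys
  - product 4 (Router): category_id=2 -> matches Toys
  - product 5 (Laptop): category_id=3 -> matches Outdoor
  - product 6 (Keyboard): category_id=NULL, no match -> kept with NULL
  - product 7 (Desk): category_id=1 -> matches Sports
  - product 8 (Lamp): category_id=2 -> matches Toys
All 8 rows appear; 1 has NULL category.

SQL:
SELECT a.name, b.name AS category
FROM products a
LEFT JOIN categories b ON a.category_id = b.id

Result:
name     | category
---------+---------
Notebook | Sports  
Stapler  | Sports  
Cable    | Toys    
Router   | Toys    
Laptop   | Outdoor 
Keyboard | NULL    
Desk     | Sports  
Lamp     | Toys    


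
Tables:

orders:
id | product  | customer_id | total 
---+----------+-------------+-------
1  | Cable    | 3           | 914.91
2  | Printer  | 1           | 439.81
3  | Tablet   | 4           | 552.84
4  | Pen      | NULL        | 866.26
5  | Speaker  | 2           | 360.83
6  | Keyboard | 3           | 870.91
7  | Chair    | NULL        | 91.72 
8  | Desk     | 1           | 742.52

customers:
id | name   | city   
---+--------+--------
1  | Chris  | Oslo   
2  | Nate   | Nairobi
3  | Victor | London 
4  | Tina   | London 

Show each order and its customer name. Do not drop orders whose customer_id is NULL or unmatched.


LEFT JOIN keeps every row from orders (the left table); where customer_id has no match in customers, the customer columns become NULL. Walk through each order:
  - order 1 (Cable): customer_id=3 -> matches Victor
  - order 2 (Printer): customer_id=1 -> matches Chris
  - order 3 (Tablet): customer_id=4 -> matches Tina
  - order 4 (Pen): customer_id=NULL, no match -> kept with NULL
  - order 5 (Speaker): customer_id=2 -> matches Nate
  - order 6 (Keyboard): customer_id=3 -> matches Victor
  - order 7 (Chair): customer_id=NULL, no match -> kept with NULL
  - order 8 (Desk): customer_id=1 -> matches Chris
All 8 rows appear; 2 have NULL customer.

SQL:
SELECT a.product, b.name AS customer
FROM orders a
LEFT JOIN customers b ON a.customer_id = b.id

Result:
product  | customer
---------+---------
Cable    | Victor  
Printer  | Chris   
Tablet   | Tina    
Pen      | NULL    
Speaker  | Nate    
Keyboard | Victor  
Chair    | NULL    
Desk     | Chris   


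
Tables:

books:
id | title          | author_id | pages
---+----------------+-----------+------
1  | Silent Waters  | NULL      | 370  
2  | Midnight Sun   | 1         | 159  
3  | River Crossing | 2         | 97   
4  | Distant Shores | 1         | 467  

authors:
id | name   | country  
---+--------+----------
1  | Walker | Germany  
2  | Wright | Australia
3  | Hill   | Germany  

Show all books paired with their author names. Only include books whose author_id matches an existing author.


INNER JOIN keeps only books rows whose author_id matches an id in authors. Walk through each book:
  - book 1 (Silent Waters): author_id=NULL, no match -> dropped
  - book 2 (Midnight Sun): author_id=1 -> matches Walker
  - book 3 (River Crossing): author_id=2 -> matches Wright
  - book 4 (Distant Shores): author_id=1 -> matches Walker
So 1 of 4 rows is dropped.

SQL:
SELECT a.title, b.name AS author
FROM books a
INNER JOIN authors b ON a.author_id = b.id

Result:
title          | author
---------------+-------
Midnight Sun   | Walker
River Crossing | Wright
Distant Shores | Walker


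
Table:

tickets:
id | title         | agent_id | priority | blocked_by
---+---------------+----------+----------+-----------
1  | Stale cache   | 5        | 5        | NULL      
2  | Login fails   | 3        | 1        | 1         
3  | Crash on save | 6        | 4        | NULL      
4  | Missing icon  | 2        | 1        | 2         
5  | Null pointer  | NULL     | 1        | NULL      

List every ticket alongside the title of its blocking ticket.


This is a self-join: tickets is joined to a second copy of itself, matching each row's blocked_by to another row's id. Use LEFT JOIN so rows with blocked_by=NULL are kept.
  - ticket 1 (Stale cache): blocked_by=NULL -> NULL
  - ticket 2 (Login fails): blocked_by=1 -> Stale cache
  - ticket 3 (Crash on save): blocked_by=NULL -> NULL
  - ticket 4 (Missing icon): blocked_by=2 -> Login fails
  - ticket 5 (Null pointer): blocked_by=NULL -> NULL

SQL:
SELECT a.title AS item, b.title AS blocked_by
FROM tickets a
LEFT JOIN tickets b ON a.blocked_by = b.id

Result:
item          | blocked_by 
--------------+------------
Stale cache   | NULL       
Login fails   | Stale cache
Crash on save | NULL       
Missing icon  | Login fails
Null pointer  | NULL       


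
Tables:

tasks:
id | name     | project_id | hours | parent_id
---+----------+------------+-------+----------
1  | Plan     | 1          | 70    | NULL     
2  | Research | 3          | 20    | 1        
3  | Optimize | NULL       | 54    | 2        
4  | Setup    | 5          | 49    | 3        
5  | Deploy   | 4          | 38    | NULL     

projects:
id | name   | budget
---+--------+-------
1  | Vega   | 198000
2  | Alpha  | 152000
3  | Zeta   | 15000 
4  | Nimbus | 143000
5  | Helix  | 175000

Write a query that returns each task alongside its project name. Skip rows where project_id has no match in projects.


INNER JOIN keeps only tasks rows whose project_id matches an id in projects. Walk through each task:
  - task 1 (Plan): project_id=1 -> matches Vega
  - task 2 (Research): project_id=3 -> matches Zeta
  - task 3 (Optimize): project_id=NULL, no match -> dropped
  - task 4 (Setup): project_id=5 -> matches Helix
  - task 5 (Deploy): project_id=4 -> matches Nimbus
So 1 of 5 rows is dropped.

SQL:
SELECT a.name, b.name AS project
FROM tasks a
INNER JOIN projects b ON a.project_id = b.id

Result:
name     | project
---------+--------
Plan     | Vega   
Research | Zeta   
Setup    | Helix  
Deploy   | Nimbus 


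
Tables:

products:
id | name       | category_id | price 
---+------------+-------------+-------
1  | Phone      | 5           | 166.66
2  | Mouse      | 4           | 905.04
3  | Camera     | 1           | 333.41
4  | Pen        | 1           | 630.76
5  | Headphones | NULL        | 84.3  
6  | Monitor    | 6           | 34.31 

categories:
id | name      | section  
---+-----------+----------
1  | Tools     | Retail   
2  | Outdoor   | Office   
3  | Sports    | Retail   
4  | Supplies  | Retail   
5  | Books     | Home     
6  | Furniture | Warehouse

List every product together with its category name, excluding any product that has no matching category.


INNER JOIN keeps only products rows whose category_id matches an id in categories. Walk through each product:
  - product 1 (Phone): category_id=5 -> matches Books
  - product 2 (Mouse): category_id=4 -> matches Supplies
  - product 3 (Camera): category_id=1 -> matches Tools
  - product 4 (Pen): category_id=1 -> matches Tools
  - product 5 (Headphones): category_id=NULL, no match -> dropped
  - product 6 (Monitor): category_id=6 -> matches Furniture
So 1 of 6 rows is dropped.

SQL:
SELECT a.name, b.name AS category
FROM products a
INNER JOIN categories b ON a.category_id = b.id

Result:
name    | category 
--------+----------
Phone   | Books    
Mouse   | Supplies 
Camera  | Tools    
Pen     | Tools    
Monitor | Furniture


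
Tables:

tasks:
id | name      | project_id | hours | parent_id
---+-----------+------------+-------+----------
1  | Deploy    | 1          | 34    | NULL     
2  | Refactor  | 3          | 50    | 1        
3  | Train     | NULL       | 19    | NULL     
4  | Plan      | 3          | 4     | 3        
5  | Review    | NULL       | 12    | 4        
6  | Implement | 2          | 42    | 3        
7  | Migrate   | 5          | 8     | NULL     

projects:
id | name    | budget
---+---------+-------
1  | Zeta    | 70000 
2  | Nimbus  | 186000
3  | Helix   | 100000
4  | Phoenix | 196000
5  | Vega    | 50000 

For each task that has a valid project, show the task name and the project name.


INNER JOIN keeps only tasks rows whose project_id matches an id in projects. Walk through each task:
  - task 1 (Deploy): project_id=1 -> matches Zeta
  - task 2 (Refactor): project_id=3 -> matches Helix
  - task 3 (Train): project_id=NULL, no match -> dropped
  - task 4 (Plan): project_id=3 -> matches Helix
  - task 5 (Review): project_id=NULL, no match -> dropped
  - task 6 (Implement): project_id=2 -> matches Nimbus
  - task 7 (Migrate): project_id=5 -> matches Vega
So 2 of 7 rows are dropped.

SQL:
SELECT a.name, b.name AS project
FROM tasks a
INNER JOIN projects b ON a.project_id = b.id

Result:
name      | project
----------+--------
Deploy    | Zeta   
Refactor  | Helix  
Plan      | Helix  
Implement | Nimbus 
Migrate   | Vega   


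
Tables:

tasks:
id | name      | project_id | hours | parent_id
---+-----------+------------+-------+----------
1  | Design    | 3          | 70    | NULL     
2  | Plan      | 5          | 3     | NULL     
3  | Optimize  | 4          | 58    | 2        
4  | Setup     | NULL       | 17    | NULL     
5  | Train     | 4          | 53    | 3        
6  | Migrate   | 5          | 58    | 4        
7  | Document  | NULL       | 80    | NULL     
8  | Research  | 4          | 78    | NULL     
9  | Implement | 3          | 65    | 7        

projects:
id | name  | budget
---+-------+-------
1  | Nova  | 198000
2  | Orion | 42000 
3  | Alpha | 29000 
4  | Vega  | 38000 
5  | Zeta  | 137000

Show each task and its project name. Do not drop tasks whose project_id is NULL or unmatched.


LEFT JOIN keeps every row from tasks (the left table); where project_id has no match in projects, the project columns become NULL. Walk through each task:
  - task 1 (Design): project_id=3 -> matches Alpha
  - task 2 (Plan): project_id=5 -> matches Zeta
  - task 3 (Optimize): project_id=4 -> matches Vega
  - task 4 (Setup): project_id=NULL, no match -> kept with NULL
  - task 5 (Train): project_id=4 -> matches Vega
  - task 6 (Migrate): project_id=5 -> matches Zeta
  - task 7 (Document): project_id=NULL, no match -> kept with NULL
  - task 8 (Research): project_id=4 -> matches Vega
  - task 9 (Implement): project_id=3 -> matches Alpha
All 9 rows appear; 2 have NULL project.

SQL:
SELECT a.name, b.name AS project
FROM tasks a
LEFT JOIN projects b ON a.project_id = b.id

Result:
name      | project
----------+--------
Design    | Alpha  
Plan      | Zeta   
Optimize  | Vega   
Setup     | NULL   
Train     | Vega   
Migrate   | Zeta   
Document  | NULL   
Research  | Vega   
Implement | Alpha  
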